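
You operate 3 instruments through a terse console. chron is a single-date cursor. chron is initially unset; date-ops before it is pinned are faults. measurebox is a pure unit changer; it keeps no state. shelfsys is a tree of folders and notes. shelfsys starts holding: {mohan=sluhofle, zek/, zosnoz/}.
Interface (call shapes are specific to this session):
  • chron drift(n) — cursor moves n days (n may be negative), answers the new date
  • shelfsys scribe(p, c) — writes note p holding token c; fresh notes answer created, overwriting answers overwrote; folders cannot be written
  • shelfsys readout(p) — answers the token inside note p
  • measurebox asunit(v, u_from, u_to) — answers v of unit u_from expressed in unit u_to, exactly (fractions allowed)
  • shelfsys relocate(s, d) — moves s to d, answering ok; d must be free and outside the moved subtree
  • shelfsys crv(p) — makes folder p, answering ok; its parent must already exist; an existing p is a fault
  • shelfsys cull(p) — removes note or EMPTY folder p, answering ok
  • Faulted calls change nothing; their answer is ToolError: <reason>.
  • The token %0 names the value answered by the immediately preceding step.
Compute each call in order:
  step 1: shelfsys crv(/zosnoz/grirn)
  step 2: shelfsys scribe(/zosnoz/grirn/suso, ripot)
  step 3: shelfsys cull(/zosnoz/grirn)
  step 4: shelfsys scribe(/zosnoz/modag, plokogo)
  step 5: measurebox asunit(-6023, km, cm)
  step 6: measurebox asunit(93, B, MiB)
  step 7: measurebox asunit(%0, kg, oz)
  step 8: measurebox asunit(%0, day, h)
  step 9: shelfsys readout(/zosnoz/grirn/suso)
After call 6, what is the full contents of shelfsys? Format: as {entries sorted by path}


Answer: {mohan=sluhofle, zek/, zosnoz/, zosnoz/grirn/, zosnoz/grirn/suso=ripot, zosnoz/modag=plokogo}

Derivation:
-> shelfsys crv(p→/zosnoz/grirn)
<- ok
-> shelfsys scribe(p→/zosnoz/grirn/suso, c→ripot)
<- created
-> shelfsys cull(p→/zosnoz/grirn)
<- ToolError: not empty
-> shelfsys scribe(p→/zosnoz/modag, c→plokogo)
<- created
-> measurebox asunit(v→-6023, u_from→km, u_to→cm)
<- -602300000
-> measurebox asunit(v→93, u_from→B, u_to→MiB)
<- 93/1048576
-> measurebox asunit(v→%0, u_from→kg, u_to→oz)
<- 36328125/11611964672
-> measurebox asunit(v→%0, u_from→day, u_to→h)
<- 108984375/1451495584
-> shelfsys readout(p→/zosnoz/grirn/suso)
<- ripot


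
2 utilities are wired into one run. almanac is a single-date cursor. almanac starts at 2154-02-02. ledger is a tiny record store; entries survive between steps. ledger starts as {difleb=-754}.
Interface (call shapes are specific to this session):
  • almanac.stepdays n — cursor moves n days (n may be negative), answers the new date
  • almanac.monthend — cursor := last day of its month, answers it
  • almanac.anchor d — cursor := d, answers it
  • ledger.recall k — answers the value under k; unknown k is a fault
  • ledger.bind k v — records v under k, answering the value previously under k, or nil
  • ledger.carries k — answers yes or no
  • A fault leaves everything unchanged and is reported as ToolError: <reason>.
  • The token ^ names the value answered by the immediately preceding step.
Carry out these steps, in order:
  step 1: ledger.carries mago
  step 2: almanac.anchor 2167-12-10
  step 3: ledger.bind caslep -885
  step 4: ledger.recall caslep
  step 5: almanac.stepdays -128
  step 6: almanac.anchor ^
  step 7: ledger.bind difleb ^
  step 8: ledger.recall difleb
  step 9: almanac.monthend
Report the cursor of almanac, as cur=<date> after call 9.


~$ carries k=mago
  no
~$ anchor d=2167-12-10
  2167-12-10
~$ bind k=caslep v=-885
  nil
~$ recall k=caslep
  -885
~$ stepdays n=-128
  2167-08-04
~$ anchor d=^
  2167-08-04
~$ bind k=difleb v=^
  -754
~$ recall k=difleb
  2167-08-04
~$ monthend
  2167-08-31

Answer: cur=2167-08-31


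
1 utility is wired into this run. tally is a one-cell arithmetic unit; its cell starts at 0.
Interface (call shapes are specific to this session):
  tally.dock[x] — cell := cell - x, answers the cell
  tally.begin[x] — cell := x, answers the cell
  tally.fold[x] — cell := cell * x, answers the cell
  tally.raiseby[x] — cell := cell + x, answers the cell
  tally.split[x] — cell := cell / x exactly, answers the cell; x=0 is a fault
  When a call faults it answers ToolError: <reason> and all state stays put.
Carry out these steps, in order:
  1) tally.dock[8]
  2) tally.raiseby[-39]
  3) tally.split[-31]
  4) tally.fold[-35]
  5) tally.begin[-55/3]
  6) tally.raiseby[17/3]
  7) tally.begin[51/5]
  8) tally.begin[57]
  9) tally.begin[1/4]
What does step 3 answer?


Answer: 47/31

Derivation:
>> tally.dock(x: 8)
<< -8
>> tally.raiseby(x: -39)
<< -47
>> tally.split(x: -31)
<< 47/31
>> tally.fold(x: -35)
<< -1645/31
>> tally.begin(x: -55/3)
<< -55/3
>> tally.raiseby(x: 17/3)
<< -38/3
>> tally.begin(x: 51/5)
<< 51/5
>> tally.begin(x: 57)
<< 57
>> tally.begin(x: 1/4)
<< 1/4


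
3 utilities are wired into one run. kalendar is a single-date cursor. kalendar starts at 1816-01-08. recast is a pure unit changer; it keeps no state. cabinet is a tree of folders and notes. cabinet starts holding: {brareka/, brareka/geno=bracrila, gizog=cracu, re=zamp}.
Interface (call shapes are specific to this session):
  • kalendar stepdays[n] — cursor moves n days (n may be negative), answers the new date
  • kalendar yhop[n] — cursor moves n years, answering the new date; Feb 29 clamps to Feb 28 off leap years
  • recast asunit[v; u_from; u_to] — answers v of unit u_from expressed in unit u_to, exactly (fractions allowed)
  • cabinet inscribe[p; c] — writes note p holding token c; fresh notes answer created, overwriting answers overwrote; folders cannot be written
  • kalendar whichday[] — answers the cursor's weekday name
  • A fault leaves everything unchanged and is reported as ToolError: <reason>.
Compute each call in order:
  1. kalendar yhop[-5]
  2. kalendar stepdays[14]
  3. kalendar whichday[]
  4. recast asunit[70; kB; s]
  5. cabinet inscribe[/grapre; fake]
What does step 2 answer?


-- kalendar yhop(-5) == 1811-01-08
-- kalendar stepdays(14) == 1811-01-22
-- kalendar whichday() == Tuesday
-- recast asunit(70, kB, s) == ToolError: incompatible units
-- cabinet inscribe(/grapre, fake) == created

Answer: 1811-01-22


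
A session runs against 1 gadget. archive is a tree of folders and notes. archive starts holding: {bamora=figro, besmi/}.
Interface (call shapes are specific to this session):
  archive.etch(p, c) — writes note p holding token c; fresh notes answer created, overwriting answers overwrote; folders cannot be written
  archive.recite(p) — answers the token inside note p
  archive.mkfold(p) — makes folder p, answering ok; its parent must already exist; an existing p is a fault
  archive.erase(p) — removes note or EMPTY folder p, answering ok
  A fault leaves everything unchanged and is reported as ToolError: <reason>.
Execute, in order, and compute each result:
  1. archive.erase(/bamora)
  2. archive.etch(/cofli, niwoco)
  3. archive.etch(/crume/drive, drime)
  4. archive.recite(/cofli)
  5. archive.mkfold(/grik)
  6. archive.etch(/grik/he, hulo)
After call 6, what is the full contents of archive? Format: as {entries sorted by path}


>>> archive.erase /bamora
:: ok
>>> archive.etch /cofli niwoco
:: created
>>> archive.etch /crume/drive drime
:: ToolError: no parent
>>> archive.recite /cofli
:: niwoco
>>> archive.mkfold /grik
:: ok
>>> archive.etch /grik/he hulo
:: created

Answer: {besmi/, cofli=niwoco, grik/, grik/he=hulo}


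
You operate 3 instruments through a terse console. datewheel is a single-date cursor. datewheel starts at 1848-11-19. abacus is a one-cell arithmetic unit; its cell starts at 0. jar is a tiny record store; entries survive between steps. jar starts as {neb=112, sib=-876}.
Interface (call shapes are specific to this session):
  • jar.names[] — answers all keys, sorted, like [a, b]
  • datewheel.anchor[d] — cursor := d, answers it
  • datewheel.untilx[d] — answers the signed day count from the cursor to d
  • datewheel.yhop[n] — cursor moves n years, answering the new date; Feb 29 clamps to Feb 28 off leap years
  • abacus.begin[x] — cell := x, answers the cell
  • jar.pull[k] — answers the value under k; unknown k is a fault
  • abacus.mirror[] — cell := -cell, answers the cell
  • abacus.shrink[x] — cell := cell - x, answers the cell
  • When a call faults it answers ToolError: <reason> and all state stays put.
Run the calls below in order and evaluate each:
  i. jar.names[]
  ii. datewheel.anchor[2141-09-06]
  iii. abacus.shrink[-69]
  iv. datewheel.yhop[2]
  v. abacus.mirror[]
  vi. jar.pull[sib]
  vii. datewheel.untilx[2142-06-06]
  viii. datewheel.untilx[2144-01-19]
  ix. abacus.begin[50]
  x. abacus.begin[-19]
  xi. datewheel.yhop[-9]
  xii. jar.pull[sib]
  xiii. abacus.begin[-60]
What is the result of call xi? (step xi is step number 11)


! names() ~> [neb, sib]
! anchor(d→2141-09-06) ~> 2141-09-06
! shrink(x→-69) ~> 69
! yhop(n→2) ~> 2143-09-06
! mirror() ~> -69
! pull(k→sib) ~> -876
! untilx(d→2142-06-06) ~> -457
! untilx(d→2144-01-19) ~> 135
! begin(x→50) ~> 50
! begin(x→-19) ~> -19
! yhop(n→-9) ~> 2134-09-06
! pull(k→sib) ~> -876
! begin(x→-60) ~> -60

Answer: 2134-09-06


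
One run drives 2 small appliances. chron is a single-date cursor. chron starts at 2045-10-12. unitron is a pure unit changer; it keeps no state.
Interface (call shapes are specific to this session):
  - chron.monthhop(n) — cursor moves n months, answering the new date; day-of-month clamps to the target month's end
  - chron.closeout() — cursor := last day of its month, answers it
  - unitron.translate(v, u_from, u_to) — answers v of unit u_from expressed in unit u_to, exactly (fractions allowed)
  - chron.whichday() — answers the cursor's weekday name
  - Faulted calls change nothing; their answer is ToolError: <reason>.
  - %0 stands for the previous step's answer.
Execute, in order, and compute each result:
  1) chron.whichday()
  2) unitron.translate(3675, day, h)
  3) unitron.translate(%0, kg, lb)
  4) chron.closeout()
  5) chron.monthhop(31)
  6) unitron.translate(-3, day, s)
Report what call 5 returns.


CALL chron.whichday[]
RET  Thursday
CALL unitron.translate[3675; day; h]
RET  88200
CALL unitron.translate[%0; kg; lb]
RET  1260000000000/6479891
CALL chron.closeout[]
RET  2045-10-31
CALL chron.monthhop[31]
RET  2048-05-31
CALL unitron.translate[-3; day; s]
RET  -259200

Answer: 2048-05-31


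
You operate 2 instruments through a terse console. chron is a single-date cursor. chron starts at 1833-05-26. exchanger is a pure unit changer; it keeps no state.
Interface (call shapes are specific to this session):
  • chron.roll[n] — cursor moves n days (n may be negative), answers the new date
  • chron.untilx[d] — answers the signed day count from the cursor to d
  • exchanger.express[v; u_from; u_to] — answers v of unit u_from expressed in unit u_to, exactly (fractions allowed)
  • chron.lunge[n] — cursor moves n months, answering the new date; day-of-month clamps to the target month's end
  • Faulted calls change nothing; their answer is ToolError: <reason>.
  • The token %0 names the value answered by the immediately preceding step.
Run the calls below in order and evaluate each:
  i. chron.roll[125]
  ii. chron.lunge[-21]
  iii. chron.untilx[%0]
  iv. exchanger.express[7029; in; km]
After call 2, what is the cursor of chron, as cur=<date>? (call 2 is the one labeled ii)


Answer: cur=1831-12-28

Derivation:
% roll(n='125') == 1833-09-28
% lunge(n='-21') == 1831-12-28
% untilx(d='%0') == 0
% express(v='7029', u_from='in', u_to='km') == 892683/5000000


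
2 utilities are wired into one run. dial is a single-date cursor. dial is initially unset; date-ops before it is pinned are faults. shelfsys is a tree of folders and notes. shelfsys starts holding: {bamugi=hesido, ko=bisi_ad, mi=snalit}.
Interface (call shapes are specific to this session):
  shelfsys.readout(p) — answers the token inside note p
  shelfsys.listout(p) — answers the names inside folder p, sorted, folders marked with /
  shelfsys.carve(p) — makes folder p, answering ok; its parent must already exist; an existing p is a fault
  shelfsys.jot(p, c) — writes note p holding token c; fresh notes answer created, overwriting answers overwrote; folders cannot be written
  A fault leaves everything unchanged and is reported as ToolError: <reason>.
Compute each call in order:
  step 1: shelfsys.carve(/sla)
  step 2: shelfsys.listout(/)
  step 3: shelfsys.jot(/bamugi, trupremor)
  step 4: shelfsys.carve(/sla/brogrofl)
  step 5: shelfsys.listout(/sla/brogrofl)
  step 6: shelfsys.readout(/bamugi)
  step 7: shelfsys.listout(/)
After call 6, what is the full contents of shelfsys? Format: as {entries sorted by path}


Answer: {bamugi=trupremor, ko=bisi_ad, mi=snalit, sla/, sla/brogrofl/}

Derivation:
·→ shelfsys.carve(p: /sla)
·← ok
·→ shelfsys.listout(p: /)
·← [bamugi, ko, mi, sla/]
·→ shelfsys.jot(p: /bamugi, c: trupremor)
·← overwrote
·→ shelfsys.carve(p: /sla/brogrofl)
·← ok
·→ shelfsys.listout(p: /sla/brogrofl)
·← []
·→ shelfsys.readout(p: /bamugi)
·← trupremor
·→ shelfsys.listout(p: /)
·← [bamugi, ko, mi, sla/]


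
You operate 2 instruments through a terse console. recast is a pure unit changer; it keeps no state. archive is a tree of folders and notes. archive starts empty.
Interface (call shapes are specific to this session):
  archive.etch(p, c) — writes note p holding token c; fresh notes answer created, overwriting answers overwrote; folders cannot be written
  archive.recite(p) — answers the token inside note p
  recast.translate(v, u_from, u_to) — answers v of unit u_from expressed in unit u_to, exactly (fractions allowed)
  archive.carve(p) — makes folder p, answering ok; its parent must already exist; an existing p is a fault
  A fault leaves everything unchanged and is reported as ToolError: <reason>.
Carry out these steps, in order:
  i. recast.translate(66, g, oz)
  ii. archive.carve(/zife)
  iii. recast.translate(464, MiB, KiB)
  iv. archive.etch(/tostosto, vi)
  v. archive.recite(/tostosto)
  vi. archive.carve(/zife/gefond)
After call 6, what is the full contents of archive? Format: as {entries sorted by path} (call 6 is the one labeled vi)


Answer: {tostosto=vi, zife/, zife/gefond/}

Derivation:
>> recast.translate(v: 66, u_from: g, u_to: oz)
<< 9600000/4123567
>> archive.carve(p: /zife)
<< ok
>> recast.translate(v: 464, u_from: MiB, u_to: KiB)
<< 475136
>> archive.etch(p: /tostosto, c: vi)
<< created
>> archive.recite(p: /tostosto)
<< vi
>> archive.carve(p: /zife/gefond)
<< ok


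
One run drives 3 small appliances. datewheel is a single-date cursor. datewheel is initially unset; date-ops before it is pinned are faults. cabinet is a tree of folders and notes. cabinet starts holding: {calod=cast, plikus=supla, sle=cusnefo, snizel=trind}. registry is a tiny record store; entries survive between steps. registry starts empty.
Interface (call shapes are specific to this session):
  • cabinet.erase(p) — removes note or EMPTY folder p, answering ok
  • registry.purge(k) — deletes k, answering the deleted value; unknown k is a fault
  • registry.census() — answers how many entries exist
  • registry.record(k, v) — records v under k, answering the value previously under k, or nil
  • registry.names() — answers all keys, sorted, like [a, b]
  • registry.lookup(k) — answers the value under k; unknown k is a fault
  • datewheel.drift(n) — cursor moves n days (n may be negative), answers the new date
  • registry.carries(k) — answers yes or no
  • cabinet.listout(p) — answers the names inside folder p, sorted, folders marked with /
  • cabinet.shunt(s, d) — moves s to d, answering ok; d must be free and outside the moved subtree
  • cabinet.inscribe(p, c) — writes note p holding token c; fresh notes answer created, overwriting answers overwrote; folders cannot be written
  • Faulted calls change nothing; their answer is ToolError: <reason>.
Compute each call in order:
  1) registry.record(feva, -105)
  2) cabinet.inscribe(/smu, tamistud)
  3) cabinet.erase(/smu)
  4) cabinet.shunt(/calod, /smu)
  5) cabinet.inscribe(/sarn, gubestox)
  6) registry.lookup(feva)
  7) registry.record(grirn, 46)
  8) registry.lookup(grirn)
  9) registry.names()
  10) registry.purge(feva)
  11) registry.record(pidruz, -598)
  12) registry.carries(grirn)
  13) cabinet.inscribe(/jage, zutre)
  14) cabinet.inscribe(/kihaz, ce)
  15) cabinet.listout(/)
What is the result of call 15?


Step: registry.record[feva; -105]
Result: nil
Step: cabinet.inscribe[/smu; tamistud]
Result: created
Step: cabinet.erase[/smu]
Result: ok
Step: cabinet.shunt[/calod; /smu]
Result: ok
Step: cabinet.inscribe[/sarn; gubestox]
Result: created
Step: registry.lookup[feva]
Result: -105
Step: registry.record[grirn; 46]
Result: nil
Step: registry.lookup[grirn]
Result: 46
Step: registry.names[]
Result: [feva, grirn]
Step: registry.purge[feva]
Result: -105
Step: registry.record[pidruz; -598]
Result: nil
Step: registry.carries[grirn]
Result: yes
Step: cabinet.inscribe[/jage; zutre]
Result: created
Step: cabinet.inscribe[/kihaz; ce]
Result: created
Step: cabinet.listout[/]
Result: [jage, kihaz, plikus, sarn, sle, smu, snizel]

Answer: [jage, kihaz, plikus, sarn, sle, smu, snizel]


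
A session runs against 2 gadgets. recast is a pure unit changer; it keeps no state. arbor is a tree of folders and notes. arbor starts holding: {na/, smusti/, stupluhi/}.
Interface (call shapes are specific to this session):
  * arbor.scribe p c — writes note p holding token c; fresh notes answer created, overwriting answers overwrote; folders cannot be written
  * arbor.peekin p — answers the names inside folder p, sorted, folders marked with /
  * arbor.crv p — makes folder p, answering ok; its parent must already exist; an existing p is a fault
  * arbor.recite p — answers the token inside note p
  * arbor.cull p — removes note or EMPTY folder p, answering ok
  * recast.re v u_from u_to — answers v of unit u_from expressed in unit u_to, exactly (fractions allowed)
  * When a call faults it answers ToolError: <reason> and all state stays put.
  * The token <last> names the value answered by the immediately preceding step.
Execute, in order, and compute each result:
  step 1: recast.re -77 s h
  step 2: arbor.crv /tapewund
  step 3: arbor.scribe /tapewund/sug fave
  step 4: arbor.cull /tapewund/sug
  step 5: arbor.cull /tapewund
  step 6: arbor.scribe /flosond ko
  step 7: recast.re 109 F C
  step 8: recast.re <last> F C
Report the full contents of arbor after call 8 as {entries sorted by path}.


Do: recast.re[v→-77; u_from→s; u_to→h]
See: -77/3600
Do: arbor.crv[p→/tapewund]
See: ok
Do: arbor.scribe[p→/tapewund/sug; c→fave]
See: created
Do: arbor.cull[p→/tapewund/sug]
See: ok
Do: arbor.cull[p→/tapewund]
See: ok
Do: arbor.scribe[p→/flosond; c→ko]
See: created
Do: recast.re[v→109; u_from→F; u_to→C]
See: 385/9
Do: recast.re[v→<last>; u_from→F; u_to→C]
See: 485/81

Answer: {flosond=ko, na/, smusti/, stupluhi/}


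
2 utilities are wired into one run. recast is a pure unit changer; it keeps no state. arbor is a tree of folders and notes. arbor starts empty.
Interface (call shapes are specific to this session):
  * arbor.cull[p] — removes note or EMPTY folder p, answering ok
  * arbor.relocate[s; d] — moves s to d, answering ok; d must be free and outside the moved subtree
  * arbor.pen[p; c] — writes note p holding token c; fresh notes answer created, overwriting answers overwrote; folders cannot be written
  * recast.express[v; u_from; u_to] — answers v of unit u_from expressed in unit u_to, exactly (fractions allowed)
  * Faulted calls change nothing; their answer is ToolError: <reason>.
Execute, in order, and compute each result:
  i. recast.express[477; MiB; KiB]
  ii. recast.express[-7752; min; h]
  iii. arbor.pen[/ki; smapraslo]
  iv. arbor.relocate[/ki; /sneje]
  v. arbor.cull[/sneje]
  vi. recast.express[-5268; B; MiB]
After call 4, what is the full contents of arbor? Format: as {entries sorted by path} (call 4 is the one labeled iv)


Answer: {sneje=smapraslo}

Derivation:
// 1. recast.express(v→477, u_from→MiB, u_to→KiB) == 488448
// 2. recast.express(v→-7752, u_from→min, u_to→h) == -646/5
// 3. arbor.pen(p→/ki, c→smapraslo) == created
// 4. arbor.relocate(s→/ki, d→/sneje) == ok
// 5. arbor.cull(p→/sneje) == ok
// 6. recast.express(v→-5268, u_from→B, u_to→MiB) == -1317/262144


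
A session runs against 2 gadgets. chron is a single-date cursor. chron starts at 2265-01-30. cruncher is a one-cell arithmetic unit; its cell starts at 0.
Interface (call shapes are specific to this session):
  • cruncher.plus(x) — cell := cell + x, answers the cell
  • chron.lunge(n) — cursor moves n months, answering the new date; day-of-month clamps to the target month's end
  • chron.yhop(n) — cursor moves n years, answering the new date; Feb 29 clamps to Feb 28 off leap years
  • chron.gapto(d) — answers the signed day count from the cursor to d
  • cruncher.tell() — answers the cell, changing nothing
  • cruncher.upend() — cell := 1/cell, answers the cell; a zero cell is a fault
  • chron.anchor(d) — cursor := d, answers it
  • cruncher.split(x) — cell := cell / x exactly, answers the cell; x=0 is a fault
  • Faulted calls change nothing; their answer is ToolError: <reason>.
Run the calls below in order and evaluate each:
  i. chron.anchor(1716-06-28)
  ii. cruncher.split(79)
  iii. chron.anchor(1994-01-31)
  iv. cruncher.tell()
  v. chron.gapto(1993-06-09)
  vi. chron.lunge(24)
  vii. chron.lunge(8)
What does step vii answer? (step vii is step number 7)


→ chron.anchor(d=1716-06-28)
← 1716-06-28
→ cruncher.split(x=79)
← 0
→ chron.anchor(d=1994-01-31)
← 1994-01-31
→ cruncher.tell()
← 0
→ chron.gapto(d=1993-06-09)
← -236
→ chron.lunge(n=24)
← 1996-01-31
→ chron.lunge(n=8)
← 1996-09-30

Answer: 1996-09-30


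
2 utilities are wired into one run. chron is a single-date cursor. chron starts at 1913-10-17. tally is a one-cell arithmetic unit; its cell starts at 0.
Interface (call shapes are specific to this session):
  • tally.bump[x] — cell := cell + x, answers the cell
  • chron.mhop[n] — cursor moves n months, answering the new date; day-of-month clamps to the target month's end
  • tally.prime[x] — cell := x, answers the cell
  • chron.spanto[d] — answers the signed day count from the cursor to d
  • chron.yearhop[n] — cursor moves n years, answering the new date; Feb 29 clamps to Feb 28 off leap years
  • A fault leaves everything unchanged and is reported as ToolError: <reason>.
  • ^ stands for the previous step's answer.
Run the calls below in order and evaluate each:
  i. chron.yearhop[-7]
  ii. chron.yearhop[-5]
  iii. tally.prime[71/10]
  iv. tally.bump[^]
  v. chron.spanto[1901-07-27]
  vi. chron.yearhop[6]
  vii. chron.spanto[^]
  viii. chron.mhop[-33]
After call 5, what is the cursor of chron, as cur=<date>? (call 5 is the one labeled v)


Do: yearhop[n→-7]
See: 1906-10-17
Do: yearhop[n→-5]
See: 1901-10-17
Do: prime[x→71/10]
See: 71/10
Do: bump[x→^]
See: 71/5
Do: spanto[d→1901-07-27]
See: -82
Do: yearhop[n→6]
See: 1907-10-17
Do: spanto[d→^]
See: 0
Do: mhop[n→-33]
See: 1905-01-17

Answer: cur=1901-10-17


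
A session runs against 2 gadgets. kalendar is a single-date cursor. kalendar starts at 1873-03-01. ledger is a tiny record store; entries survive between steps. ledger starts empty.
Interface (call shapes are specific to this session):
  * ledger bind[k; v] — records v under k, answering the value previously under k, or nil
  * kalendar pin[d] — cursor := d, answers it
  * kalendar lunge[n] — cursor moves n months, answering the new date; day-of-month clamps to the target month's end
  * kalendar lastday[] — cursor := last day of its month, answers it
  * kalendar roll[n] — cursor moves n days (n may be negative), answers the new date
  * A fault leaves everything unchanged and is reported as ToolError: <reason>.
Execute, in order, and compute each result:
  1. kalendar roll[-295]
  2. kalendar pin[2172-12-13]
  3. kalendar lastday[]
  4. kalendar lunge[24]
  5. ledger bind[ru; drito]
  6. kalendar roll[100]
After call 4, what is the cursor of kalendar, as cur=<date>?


~$ kalendar roll n='-295'
= 1872-05-10
~$ kalendar pin d='2172-12-13'
= 2172-12-13
~$ kalendar lastday
= 2172-12-31
~$ kalendar lunge n='24'
= 2174-12-31
~$ ledger bind k='ru' v='drito'
= nil
~$ kalendar roll n='100'
= 2175-04-10

Answer: cur=2174-12-31


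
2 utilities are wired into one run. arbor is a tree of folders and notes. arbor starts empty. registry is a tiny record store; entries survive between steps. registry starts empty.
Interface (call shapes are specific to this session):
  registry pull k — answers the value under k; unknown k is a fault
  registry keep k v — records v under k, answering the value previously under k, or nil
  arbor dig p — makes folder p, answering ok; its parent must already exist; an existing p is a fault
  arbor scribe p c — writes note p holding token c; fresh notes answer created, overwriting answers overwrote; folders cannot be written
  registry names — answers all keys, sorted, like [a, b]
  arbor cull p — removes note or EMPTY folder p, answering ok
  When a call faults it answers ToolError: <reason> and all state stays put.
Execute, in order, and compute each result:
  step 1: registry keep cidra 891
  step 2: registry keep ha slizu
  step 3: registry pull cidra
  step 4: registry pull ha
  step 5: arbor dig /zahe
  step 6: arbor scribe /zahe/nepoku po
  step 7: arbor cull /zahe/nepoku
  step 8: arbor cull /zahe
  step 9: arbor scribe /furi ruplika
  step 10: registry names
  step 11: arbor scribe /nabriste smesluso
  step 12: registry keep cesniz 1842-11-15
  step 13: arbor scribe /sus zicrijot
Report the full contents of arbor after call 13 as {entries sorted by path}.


→ registry keep(k: cidra, v: 891)
← nil
→ registry keep(k: ha, v: slizu)
← nil
→ registry pull(k: cidra)
← 891
→ registry pull(k: ha)
← slizu
→ arbor dig(p: /zahe)
← ok
→ arbor scribe(p: /zahe/nepoku, c: po)
← created
→ arbor cull(p: /zahe/nepoku)
← ok
→ arbor cull(p: /zahe)
← ok
→ arbor scribe(p: /furi, c: ruplika)
← created
→ registry names()
← [cidra, ha]
→ arbor scribe(p: /nabriste, c: smesluso)
← created
→ registry keep(k: cesniz, v: 1842-11-15)
← nil
→ arbor scribe(p: /sus, c: zicrijot)
← created

Answer: {furi=ruplika, nabriste=smesluso, sus=zicrijot}


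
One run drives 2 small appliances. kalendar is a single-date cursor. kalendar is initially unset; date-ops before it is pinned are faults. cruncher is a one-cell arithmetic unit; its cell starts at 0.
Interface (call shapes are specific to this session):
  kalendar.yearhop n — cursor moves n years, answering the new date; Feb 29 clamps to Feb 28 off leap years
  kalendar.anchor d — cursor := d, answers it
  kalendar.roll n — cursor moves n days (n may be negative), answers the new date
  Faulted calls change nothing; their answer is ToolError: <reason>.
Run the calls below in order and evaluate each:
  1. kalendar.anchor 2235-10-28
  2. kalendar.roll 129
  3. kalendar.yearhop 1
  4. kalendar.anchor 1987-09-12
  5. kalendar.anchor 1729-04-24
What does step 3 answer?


→ anchor(2235-10-28)
← 2235-10-28
→ roll(129)
← 2236-03-05
→ yearhop(1)
← 2237-03-05
→ anchor(1987-09-12)
← 1987-09-12
→ anchor(1729-04-24)
← 1729-04-24

Answer: 2237-03-05


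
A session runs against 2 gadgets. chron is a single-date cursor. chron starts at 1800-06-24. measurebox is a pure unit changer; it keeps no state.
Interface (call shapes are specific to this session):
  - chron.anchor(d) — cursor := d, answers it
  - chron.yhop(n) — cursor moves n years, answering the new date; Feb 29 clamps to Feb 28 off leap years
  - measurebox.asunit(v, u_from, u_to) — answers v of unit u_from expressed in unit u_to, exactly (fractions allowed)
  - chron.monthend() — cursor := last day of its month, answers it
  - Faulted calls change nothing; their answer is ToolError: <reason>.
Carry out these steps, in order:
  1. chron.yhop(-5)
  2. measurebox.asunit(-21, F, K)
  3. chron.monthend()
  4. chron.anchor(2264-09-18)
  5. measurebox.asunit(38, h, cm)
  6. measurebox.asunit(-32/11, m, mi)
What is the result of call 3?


Do: yhop[n=-5]
See: 1795-06-24
Do: asunit[v=-21; u_from=F; u_to=K]
See: 43867/180
Do: monthend[]
See: 1795-06-30
Do: anchor[d=2264-09-18]
See: 2264-09-18
Do: asunit[v=38; u_from=h; u_to=cm]
See: ToolError: incompatible units
Do: asunit[v=-32/11; u_from=m; u_to=mi]
See: -250/138303

Answer: 1795-06-30


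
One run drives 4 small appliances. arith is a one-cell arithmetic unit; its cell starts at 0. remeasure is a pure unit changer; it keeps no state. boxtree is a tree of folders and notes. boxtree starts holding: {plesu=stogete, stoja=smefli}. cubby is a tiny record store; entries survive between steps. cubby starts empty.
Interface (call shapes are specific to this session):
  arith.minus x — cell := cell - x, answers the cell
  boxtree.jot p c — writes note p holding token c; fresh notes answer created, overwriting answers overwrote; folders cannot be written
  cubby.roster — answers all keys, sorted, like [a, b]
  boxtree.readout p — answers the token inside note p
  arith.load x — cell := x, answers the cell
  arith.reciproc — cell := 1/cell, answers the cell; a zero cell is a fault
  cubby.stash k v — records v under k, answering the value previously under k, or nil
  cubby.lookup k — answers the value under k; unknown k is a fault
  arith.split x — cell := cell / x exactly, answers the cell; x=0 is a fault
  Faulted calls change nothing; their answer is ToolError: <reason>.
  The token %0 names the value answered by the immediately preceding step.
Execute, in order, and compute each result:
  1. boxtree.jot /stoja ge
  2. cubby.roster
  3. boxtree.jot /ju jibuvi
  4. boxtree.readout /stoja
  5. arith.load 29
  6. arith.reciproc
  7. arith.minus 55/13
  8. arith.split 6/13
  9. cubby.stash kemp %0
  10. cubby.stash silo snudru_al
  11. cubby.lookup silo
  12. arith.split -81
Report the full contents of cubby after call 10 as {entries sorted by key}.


Answer: {kemp=-791/87, silo=snudru_al}

Derivation:
% jot p→/stoja c→ge
= overwrote
% roster
= []
% jot p→/ju c→jibuvi
= created
% readout p→/stoja
= ge
% load x→29
= 29
% reciproc
= 1/29
% minus x→55/13
= -1582/377
% split x→6/13
= -791/87
% stash k→kemp v→%0
= nil
% stash k→silo v→snudru_al
= nil
% lookup k→silo
= snudru_al
% split x→-81
= 791/7047


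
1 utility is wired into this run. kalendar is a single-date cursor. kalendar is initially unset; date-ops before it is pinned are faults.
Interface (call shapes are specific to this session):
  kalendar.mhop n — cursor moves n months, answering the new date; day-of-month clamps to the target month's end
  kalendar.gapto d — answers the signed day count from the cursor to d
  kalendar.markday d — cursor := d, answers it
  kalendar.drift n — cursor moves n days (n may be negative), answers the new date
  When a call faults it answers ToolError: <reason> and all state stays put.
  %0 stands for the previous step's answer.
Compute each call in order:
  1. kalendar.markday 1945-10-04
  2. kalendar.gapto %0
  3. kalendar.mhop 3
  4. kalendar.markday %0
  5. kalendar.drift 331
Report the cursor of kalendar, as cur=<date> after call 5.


Answer: cur=1946-12-01

Derivation:
→ kalendar.markday(d: 1945-10-04)
← 1945-10-04
→ kalendar.gapto(d: %0)
← 0
→ kalendar.mhop(n: 3)
← 1946-01-04
→ kalendar.markday(d: %0)
← 1946-01-04
→ kalendar.drift(n: 331)
← 1946-12-01


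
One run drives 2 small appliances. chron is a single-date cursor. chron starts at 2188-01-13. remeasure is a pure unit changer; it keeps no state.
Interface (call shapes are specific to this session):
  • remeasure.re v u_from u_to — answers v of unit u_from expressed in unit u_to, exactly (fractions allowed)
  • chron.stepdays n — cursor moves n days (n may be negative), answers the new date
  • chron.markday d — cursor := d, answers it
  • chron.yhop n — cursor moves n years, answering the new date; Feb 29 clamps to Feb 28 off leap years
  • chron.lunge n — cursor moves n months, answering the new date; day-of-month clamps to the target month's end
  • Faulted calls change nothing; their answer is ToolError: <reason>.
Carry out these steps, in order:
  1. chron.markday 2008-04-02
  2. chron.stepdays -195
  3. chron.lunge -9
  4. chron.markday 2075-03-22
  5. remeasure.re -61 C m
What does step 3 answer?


% 1. chron.markday(d='2008-04-02') : 2008-04-02
% 2. chron.stepdays(n='-195') : 2007-09-20
% 3. chron.lunge(n='-9') : 2006-12-20
% 4. chron.markday(d='2075-03-22') : 2075-03-22
% 5. remeasure.re(v='-61', u_from='C', u_to='m') : ToolError: incompatible units

Answer: 2006-12-20


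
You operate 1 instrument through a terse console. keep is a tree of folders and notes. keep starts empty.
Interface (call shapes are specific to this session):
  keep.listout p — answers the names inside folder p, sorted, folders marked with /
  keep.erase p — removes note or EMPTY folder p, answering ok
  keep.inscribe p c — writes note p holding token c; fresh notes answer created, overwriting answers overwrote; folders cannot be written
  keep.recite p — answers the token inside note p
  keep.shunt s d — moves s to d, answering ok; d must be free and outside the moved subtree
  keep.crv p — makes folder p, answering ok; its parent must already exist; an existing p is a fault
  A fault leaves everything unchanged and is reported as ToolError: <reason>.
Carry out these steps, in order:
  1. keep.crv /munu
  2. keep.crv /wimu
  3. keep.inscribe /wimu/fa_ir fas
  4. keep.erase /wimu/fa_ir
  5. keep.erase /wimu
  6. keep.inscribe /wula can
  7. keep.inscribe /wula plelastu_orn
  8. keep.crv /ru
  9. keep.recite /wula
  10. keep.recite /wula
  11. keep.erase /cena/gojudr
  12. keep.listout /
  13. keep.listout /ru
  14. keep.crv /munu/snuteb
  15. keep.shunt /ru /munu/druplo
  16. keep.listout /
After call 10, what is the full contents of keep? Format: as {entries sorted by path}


// 1. keep.crv(p=/munu) : ok
// 2. keep.crv(p=/wimu) : ok
// 3. keep.inscribe(p=/wimu/fa_ir, c=fas) : created
// 4. keep.erase(p=/wimu/fa_ir) : ok
// 5. keep.erase(p=/wimu) : ok
// 6. keep.inscribe(p=/wula, c=can) : created
// 7. keep.inscribe(p=/wula, c=plelastu_orn) : overwrote
// 8. keep.crv(p=/ru) : ok
// 9. keep.recite(p=/wula) : plelastu_orn
// 10. keep.recite(p=/wula) : plelastu_orn
// 11. keep.erase(p=/cena/gojudr) : ToolError: not found
// 12. keep.listout(p=/) : [munu/, ru/, wula]
// 13. keep.listout(p=/ru) : []
// 14. keep.crv(p=/munu/snuteb) : ok
// 15. keep.shunt(s=/ru, d=/munu/druplo) : ok
// 16. keep.listout(p=/) : [munu/, wula]

Answer: {munu/, ru/, wula=plelastu_orn}


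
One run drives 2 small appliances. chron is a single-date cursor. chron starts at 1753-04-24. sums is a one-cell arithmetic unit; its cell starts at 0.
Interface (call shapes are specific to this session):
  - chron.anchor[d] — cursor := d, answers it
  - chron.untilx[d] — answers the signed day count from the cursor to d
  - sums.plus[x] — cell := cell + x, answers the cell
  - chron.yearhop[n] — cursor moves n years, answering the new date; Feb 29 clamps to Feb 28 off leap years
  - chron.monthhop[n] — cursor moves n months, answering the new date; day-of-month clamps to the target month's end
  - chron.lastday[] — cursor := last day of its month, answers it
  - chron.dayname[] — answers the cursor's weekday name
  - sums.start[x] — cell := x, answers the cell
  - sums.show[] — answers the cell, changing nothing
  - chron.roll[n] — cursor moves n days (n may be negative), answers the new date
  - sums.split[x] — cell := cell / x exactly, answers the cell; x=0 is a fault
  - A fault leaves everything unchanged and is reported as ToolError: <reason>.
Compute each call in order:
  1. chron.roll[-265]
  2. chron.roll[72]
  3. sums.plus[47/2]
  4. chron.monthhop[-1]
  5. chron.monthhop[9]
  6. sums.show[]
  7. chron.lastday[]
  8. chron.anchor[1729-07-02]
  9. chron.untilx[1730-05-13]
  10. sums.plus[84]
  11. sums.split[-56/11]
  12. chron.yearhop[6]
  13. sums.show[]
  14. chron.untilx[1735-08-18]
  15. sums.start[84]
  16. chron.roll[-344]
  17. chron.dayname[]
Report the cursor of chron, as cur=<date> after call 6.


Answer: cur=1753-06-13

Derivation:
-> roll(n: -265)
<- 1752-08-02
-> roll(n: 72)
<- 1752-10-13
-> plus(x: 47/2)
<- 47/2
-> monthhop(n: -1)
<- 1752-09-13
-> monthhop(n: 9)
<- 1753-06-13
-> show()
<- 47/2
-> lastday()
<- 1753-06-30
-> anchor(d: 1729-07-02)
<- 1729-07-02
-> untilx(d: 1730-05-13)
<- 315
-> plus(x: 84)
<- 215/2
-> split(x: -56/11)
<- -2365/112
-> yearhop(n: 6)
<- 1735-07-02
-> show()
<- -2365/112
-> untilx(d: 1735-08-18)
<- 47
-> start(x: 84)
<- 84
-> roll(n: -344)
<- 1734-07-23
-> dayname()
<- Friday


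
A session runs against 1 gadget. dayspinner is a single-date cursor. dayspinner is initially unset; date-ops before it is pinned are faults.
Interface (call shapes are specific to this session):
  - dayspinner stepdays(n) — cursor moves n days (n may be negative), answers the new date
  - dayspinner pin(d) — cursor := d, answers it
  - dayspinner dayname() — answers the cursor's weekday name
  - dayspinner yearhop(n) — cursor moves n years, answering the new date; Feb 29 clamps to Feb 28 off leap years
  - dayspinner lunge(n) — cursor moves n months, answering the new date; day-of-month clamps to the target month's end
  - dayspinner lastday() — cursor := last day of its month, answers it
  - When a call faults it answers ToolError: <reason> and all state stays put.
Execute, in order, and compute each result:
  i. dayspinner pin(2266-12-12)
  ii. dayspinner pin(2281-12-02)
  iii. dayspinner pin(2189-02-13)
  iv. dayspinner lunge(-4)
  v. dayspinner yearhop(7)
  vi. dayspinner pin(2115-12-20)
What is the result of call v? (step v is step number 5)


Then dayspinner pin using d: 2266-12-12, → 2266-12-12.
I invoke dayspinner pin using d: 2281-12-02, which returns 2281-12-02.
I call dayspinner pin using d: 2189-02-13, and see 2189-02-13.
I run dayspinner lunge using n: -4, and observe 2188-10-13.
I try dayspinner yearhop using n: 7, giving 2195-10-13.
Now I run dayspinner pin using d: 2115-12-20, — result: 2115-12-20.

Answer: 2195-10-13


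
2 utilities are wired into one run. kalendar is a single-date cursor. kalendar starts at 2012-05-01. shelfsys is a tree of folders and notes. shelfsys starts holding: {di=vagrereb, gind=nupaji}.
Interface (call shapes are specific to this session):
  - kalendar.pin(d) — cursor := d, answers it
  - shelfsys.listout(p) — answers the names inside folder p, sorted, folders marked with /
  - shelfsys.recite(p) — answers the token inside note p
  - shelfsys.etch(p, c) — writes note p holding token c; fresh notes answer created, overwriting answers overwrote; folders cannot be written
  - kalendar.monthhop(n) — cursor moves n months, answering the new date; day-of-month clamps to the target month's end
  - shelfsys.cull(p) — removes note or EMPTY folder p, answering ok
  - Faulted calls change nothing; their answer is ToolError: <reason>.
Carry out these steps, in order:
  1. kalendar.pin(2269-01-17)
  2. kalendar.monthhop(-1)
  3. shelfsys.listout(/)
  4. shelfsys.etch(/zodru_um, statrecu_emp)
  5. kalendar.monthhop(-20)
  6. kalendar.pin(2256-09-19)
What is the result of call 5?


I use pin using d=2269-01-17, → 2269-01-17.
Next I call monthhop using n=-1, which returns 2268-12-17.
Using listout using p=/, and get [di, gind].
I run etch using p=/zodru_um, c=statrecu_emp, yielding created.
I call monthhop using n=-20, and observe 2267-04-17.
I try pin using d=2256-09-19: 2256-09-19.

Answer: 2267-04-17


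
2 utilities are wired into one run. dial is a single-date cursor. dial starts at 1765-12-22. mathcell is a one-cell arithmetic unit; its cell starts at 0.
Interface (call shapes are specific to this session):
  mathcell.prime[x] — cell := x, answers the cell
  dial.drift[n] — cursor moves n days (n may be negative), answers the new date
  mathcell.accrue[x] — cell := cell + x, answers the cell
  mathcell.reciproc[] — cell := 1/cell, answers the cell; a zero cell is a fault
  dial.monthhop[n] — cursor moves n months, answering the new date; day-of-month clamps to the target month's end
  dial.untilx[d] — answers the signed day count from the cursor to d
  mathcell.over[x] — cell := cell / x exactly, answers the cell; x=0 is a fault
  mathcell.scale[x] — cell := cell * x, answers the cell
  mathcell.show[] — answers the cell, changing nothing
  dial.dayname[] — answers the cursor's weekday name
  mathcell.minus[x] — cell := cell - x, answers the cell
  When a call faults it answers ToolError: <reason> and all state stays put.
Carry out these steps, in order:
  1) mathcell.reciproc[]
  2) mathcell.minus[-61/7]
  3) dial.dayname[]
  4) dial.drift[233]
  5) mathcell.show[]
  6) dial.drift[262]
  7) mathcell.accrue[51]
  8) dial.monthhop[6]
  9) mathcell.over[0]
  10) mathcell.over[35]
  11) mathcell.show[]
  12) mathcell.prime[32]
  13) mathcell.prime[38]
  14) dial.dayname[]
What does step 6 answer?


Now I run mathcell.reciproc, and see ToolError: reciprocal of zero.
Next I call mathcell.minus(x: -61/7), and get 61/7.
Then dial.dayname(), — result: Sunday.
Calling dial.drift(n: 233), — result: 1766-08-12.
Next I call mathcell.show, → 61/7.
I use dial.drift(n: 262), giving 1767-05-01.
Using mathcell.accrue(x: 51), → 418/7.
Calling dial.monthhop(n: 6), and see 1767-11-01.
I call mathcell.over(x: 0), → ToolError: division by zero.
I invoke mathcell.over(x: 35), giving 418/245.
Next I call mathcell.show: 418/245.
Then mathcell.prime(x: 32): 32.
Now I run mathcell.prime(x: 38), and get 38.
I invoke dial.dayname, and see Sunday.

Answer: 1767-05-01
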